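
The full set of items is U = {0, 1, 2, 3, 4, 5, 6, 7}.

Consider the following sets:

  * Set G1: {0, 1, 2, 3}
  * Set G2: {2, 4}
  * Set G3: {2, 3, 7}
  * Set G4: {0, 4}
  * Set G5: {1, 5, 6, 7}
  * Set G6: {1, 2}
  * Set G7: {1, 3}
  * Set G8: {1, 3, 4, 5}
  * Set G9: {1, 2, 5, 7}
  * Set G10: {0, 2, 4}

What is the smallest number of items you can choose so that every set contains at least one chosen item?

The 3 items {0, 1, 2} hit every set.
No choice of 2 items meets every set, so 3 is the minimum.

3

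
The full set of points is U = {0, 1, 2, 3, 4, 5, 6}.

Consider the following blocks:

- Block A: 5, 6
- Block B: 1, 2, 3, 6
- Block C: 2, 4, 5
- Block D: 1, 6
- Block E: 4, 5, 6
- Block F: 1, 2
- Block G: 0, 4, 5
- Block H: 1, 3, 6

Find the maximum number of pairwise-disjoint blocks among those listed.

2

C, D are pairwise disjoint (C={2,4,5}; D={1,6}).
Every remaining block overlaps one of these, and no 3 of the listed blocks are pairwise disjoint, so 2 is the maximum.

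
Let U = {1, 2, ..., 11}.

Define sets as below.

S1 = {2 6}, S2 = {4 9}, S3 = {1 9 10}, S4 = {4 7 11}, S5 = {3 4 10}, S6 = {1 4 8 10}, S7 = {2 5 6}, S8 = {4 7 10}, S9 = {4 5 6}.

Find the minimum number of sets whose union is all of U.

5

Take {S2, S4, S5, S6, S7}. Their union is {1, 2, 3, 4, 5, 6, 7, 8, 9, 10, 11}, which is all 11 items.
No 4 of the 9 sets cover everything (all 126 combinations miss at least one item), so 5 is optimal.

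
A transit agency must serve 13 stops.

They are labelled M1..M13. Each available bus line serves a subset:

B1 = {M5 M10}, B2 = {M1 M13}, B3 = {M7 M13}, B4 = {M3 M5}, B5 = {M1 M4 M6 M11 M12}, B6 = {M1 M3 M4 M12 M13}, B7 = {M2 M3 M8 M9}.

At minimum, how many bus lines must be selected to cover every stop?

Take {B1, B3, B5, B7}. Their union is {M1, M2, M3, M4, M5, M6, M7, M8, M9, M10, M11, M12, M13}, which is all 13 stops.
Only B3 contains M7, so B3 is forced; the remaining 11 stops need at least 3 more bus lines (each remaining bus line adds at most 5) — so at least 4 bus lines are needed, and 4 is optimal.

4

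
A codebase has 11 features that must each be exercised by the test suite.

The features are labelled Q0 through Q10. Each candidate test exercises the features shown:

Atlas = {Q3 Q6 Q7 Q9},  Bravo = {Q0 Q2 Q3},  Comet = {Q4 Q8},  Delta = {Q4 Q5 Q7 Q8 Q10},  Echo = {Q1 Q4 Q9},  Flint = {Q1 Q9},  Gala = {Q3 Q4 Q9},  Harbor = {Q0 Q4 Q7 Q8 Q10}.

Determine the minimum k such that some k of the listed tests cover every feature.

Take {Atlas, Bravo, Delta, Flint}. Their union is {Q0, Q1, Q2, Q3, Q4, Q5, Q6, Q7, Q8, Q9, Q10}, which is all 11 features.
No 3 of the 8 tests cover everything (all 56 combinations miss at least one feature), so 4 is optimal.

4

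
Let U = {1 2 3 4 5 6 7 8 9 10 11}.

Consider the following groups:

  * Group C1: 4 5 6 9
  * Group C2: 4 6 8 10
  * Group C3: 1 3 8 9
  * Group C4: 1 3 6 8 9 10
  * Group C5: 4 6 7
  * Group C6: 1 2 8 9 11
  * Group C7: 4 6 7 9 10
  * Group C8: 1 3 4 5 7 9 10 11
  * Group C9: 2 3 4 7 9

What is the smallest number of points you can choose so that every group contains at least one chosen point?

2

Take H = {4, 9}. Each listed group contains at least one of these, so H is a hitting set of size 2.
The groups C3, C5 are pairwise disjoint, so any hitting set needs a separate point for each — at least 2. Hence 2 is optimal.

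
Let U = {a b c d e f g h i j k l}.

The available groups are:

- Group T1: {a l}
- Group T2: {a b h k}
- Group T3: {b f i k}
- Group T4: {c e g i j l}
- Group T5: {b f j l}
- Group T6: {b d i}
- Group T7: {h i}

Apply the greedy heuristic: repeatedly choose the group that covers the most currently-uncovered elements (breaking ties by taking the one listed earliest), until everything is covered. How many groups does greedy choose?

Greedy: pick T4 (covers 6 new) → pick T2 (covers 4 new) → pick T3 (covers 1 new) → pick T6 (covers 1 new). Total picks: 4.

4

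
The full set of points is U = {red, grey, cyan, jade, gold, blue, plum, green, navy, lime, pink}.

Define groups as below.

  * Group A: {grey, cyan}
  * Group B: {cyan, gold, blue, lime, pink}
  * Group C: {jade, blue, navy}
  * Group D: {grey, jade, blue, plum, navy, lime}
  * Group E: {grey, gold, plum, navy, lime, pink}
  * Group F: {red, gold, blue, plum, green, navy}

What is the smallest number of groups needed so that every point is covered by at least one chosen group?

B, D, and F cover everything between them: the union {red, grey, cyan, jade, gold, blue, plum, green, navy, lime, pink} is all of U.
Only F contains red, so F is forced; the remaining 5 points need at least 2 more groups (each remaining group adds at most 3) — so at least 3 groups are needed, and 3 is optimal.

3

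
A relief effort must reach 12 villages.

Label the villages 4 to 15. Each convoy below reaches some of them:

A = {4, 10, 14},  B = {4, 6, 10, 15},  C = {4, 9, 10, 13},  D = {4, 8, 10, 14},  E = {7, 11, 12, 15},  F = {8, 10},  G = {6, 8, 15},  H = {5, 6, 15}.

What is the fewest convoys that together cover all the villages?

4

Take {C, D, E, H}. Their union is {4, 5, 6, 7, 8, 9, 10, 11, 12, 13, 14, 15}, which is all 12 villages.
Only H contains 5, so H is forced; the remaining 9 villages need at least 3 more convoys (each remaining convoy adds at most 4) — so at least 4 convoys are needed, and 4 is optimal.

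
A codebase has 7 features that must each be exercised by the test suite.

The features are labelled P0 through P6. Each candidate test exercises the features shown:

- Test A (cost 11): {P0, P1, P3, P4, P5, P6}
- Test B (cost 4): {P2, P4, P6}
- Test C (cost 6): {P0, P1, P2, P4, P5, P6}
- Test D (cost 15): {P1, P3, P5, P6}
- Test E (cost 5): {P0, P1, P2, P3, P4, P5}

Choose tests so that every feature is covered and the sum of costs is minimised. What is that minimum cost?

9

B, E together cover every feature (B ∪ E = {P0, P1, P2, P3, P4, P5, P6}); total cost 4 + 5 = 9.
No covering selection has total cost below 9.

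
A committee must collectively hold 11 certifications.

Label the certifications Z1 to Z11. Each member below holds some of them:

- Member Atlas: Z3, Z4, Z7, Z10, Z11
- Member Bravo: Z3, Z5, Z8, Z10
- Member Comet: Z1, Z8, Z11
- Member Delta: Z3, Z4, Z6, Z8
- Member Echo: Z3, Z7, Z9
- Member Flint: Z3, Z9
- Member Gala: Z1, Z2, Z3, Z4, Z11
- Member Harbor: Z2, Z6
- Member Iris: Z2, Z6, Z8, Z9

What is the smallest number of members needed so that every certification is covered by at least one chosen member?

4

Take {Bravo, Echo, Gala, Harbor}. Their union is {Z1, Z2, Z3, Z4, Z5, Z6, Z7, Z8, Z9, Z10, Z11}, which is all 11 certifications.
No 3 of the 9 members cover everything (all 84 combinations miss at least one certification), so 4 is optimal.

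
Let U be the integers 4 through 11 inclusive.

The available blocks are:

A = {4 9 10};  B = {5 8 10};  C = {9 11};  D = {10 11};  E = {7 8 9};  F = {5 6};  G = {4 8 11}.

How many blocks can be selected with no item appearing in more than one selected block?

D, E, F are pairwise disjoint (D={10,11}; E={7,8,9}; F={5,6}).
Every remaining block overlaps one of these, and no 4 of the listed blocks are pairwise disjoint, so 3 is the maximum.

3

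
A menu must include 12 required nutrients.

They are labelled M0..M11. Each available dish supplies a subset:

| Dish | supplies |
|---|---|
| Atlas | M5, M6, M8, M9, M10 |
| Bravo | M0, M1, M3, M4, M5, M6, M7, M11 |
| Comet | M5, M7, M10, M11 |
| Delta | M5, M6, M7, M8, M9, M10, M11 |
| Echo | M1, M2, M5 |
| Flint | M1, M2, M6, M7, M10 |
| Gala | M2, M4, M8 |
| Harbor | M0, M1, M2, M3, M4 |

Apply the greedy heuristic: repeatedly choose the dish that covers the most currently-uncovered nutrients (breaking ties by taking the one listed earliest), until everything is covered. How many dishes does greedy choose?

3

Greedy: pick Bravo (covers 8 new) → pick Atlas (covers 3 new) → pick Echo (covers 1 new). Total picks: 3.
(The true minimum cover uses only 2 dishes, so greedy is not optimal here.)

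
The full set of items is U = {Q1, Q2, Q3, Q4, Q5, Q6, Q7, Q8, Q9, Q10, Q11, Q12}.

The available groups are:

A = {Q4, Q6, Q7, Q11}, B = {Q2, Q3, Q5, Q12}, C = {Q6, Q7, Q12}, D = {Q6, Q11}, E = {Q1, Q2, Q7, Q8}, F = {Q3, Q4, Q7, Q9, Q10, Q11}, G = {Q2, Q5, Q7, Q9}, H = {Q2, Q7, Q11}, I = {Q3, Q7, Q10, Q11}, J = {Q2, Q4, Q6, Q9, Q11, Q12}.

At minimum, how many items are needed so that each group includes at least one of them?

3

The 3 items {Q2, Q6, Q11} hit every group.
No choice of 2 items meets every group, so 3 is the minimum.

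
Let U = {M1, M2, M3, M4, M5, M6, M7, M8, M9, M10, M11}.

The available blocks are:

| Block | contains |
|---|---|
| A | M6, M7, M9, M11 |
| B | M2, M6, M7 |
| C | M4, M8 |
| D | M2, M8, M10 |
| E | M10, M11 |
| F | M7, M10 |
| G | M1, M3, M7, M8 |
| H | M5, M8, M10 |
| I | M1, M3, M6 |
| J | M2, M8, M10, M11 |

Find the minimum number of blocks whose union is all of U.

5

Take {A, B, C, G, H}. Their union is {M1, M2, M3, M4, M5, M6, M7, M8, M9, M10, M11}, which is all 11 elements.
No 4 of the 10 blocks cover everything (all 210 combinations miss at least one element), so 5 is optimal.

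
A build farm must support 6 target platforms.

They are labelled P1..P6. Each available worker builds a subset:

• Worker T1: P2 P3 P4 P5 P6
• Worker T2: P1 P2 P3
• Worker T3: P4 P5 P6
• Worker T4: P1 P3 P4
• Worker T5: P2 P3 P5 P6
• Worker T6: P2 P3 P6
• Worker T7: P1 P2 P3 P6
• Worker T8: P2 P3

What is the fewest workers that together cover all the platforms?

Take {T1, T7}. Their union is {P1, P2, P3, P4, P5, P6}, which is all 6 platforms.
No single worker has all 6 platforms (the largest, T1, has 5), so 2 is optimal.

2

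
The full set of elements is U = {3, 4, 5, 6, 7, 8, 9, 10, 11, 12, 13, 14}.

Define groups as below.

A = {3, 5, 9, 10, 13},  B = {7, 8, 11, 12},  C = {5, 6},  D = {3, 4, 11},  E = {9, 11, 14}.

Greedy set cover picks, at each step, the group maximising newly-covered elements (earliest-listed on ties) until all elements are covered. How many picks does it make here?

5

Greedy: pick A (covers 5 new) → pick B (covers 4 new) → pick C (covers 1 new) → pick D (covers 1 new) → pick E (covers 1 new). Total picks: 5.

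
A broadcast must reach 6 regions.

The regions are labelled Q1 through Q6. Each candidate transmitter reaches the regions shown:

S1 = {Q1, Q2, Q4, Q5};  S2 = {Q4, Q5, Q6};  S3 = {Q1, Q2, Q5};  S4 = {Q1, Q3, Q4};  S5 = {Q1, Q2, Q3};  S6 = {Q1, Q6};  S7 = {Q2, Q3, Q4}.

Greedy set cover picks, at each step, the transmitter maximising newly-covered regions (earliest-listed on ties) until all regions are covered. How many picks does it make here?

3

Greedy: pick S1 (covers 4 new) → pick S2 (covers 1 new) → pick S4 (covers 1 new). Total picks: 3.
(The true minimum cover uses only 2 transmitters, so greedy is not optimal here.)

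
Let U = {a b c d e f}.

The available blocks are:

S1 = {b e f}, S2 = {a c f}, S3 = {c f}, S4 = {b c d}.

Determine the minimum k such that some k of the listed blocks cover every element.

S1, S2, and S4 cover everything between them: the union {a, b, c, d, e, f} is all of U.
Only S2 contains a, so S2 is forced; the remaining 3 elements need at least 2 more blocks (each remaining block adds at most 2) — so at least 3 blocks are needed, and 3 is optimal.

3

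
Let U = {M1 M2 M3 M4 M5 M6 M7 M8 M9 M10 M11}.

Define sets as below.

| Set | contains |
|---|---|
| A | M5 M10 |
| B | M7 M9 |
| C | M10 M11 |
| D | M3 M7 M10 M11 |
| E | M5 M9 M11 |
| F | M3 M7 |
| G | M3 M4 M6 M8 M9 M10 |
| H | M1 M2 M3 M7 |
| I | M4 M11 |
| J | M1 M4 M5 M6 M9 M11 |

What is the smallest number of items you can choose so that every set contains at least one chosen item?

3

Take T = {M7, M10, M11}. Each listed set contains at least one of these, so T is a hitting set of size 3.
The sets A, H, I are pairwise disjoint, so any hitting set needs a separate item for each — at least 3. Hence 3 is optimal.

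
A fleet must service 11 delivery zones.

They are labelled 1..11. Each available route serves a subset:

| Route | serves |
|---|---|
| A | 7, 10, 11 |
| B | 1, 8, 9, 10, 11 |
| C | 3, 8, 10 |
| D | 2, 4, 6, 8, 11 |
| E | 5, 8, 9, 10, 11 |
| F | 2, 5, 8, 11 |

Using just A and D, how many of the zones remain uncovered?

Union of A, D = {2, 4, 6, 7, 8, 10, 11}.
Not covered: 1, 3, 5, 9 — 4 zones.

4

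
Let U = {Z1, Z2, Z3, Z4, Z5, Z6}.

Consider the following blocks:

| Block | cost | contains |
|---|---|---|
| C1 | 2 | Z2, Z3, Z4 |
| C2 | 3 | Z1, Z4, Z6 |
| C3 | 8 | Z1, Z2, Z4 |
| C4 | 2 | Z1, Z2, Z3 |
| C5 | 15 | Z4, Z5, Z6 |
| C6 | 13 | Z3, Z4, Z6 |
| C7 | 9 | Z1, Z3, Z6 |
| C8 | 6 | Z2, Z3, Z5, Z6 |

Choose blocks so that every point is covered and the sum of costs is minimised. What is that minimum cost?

C2, C8 together cover every point (C2 ∪ C8 = {Z1, Z2, Z3, Z4, Z5, Z6}); total cost 3 + 6 = 9.
The greedy pick C1, C2, C8 costs 11; no covering selection beats 9.

9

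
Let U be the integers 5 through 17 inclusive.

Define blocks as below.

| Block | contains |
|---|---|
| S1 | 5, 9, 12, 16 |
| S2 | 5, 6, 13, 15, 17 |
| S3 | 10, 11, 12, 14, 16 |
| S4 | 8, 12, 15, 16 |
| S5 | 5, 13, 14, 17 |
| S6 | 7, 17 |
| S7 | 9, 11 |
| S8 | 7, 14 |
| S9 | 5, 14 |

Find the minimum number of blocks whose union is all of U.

S1, S2, S3, S4, and S8 cover everything between them: the union {5, 6, 7, 8, 9, 10, 11, 12, 13, 14, 15, 16, 17} is all of U.
No 4 of the 9 blocks cover everything (all 126 combinations miss at least one item), so 5 is optimal.

5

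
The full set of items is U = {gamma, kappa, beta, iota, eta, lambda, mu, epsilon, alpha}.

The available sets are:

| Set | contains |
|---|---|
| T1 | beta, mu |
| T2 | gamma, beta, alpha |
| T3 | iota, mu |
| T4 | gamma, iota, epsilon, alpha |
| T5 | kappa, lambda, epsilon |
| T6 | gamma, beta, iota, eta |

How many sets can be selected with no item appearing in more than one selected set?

T2, T3, T5 are pairwise disjoint (T2={gamma,beta,alpha}; T3={iota,mu}; T5={kappa,lambda,epsilon}).
Every remaining set overlaps one of these, and no 4 of the listed sets are pairwise disjoint, so 3 is the maximum.

3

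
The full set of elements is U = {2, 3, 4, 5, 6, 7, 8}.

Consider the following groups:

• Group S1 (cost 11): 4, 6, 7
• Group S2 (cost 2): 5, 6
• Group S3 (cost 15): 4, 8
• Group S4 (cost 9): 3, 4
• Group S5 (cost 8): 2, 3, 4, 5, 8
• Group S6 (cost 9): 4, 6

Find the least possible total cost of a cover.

S1, S5 together cover every element (S1 ∪ S5 = {2, 3, 4, 5, 6, 7, 8}); total cost 11 + 8 = 19.
The greedy pick S2, S5, S1 costs 21; no covering selection beats 19.

19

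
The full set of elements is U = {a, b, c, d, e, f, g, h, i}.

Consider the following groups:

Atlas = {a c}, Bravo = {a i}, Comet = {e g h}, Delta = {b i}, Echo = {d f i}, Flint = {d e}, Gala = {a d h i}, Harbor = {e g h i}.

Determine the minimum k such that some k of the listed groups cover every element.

4

Atlas and Comet and Delta and Echo together: Atlas ∪ Comet ∪ Delta ∪ Echo = {a, b, c, d, e, f, g, h, i} — every element is covered.
Only Delta contains b, so Delta is forced; the remaining 7 elements need at least 3 more groups (each remaining group adds at most 3) — so at least 4 groups are needed, and 4 is optimal.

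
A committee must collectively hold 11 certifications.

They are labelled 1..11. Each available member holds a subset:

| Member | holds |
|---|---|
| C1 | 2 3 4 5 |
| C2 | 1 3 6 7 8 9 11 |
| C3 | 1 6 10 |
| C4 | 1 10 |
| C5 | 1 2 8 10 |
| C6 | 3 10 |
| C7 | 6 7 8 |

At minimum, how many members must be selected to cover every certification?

3

Take {C1, C2, C6}. Their union is {1, 2, 3, 4, 5, 6, 7, 8, 9, 10, 11}, which is all 11 certifications.
Only C1 contains 4, so C1 is forced; the remaining 7 certifications need at least 2 more members (each remaining member adds at most 6) — so at least 3 members are needed, and 3 is optimal.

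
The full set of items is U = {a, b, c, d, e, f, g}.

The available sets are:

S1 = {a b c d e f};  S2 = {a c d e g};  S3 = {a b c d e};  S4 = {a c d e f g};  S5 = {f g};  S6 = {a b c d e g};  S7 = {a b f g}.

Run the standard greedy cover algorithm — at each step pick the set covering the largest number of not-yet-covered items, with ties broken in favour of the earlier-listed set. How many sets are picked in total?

2

Greedy: pick S1 (covers 6 new) → pick S2 (covers 1 new). Total picks: 2.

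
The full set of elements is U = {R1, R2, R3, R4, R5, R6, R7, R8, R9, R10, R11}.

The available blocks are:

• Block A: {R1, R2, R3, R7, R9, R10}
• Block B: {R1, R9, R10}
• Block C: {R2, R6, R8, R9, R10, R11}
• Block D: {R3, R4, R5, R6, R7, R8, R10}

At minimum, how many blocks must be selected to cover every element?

3

A and C and D together: A ∪ C ∪ D = {R1, R2, R3, R4, R5, R6, R7, R8, R9, R10, R11} — every element is covered.
Only D contains R4, so D is forced; the remaining 4 elements need at least 2 more blocks (each remaining block adds at most 3) — so at least 3 blocks are needed, and 3 is optimal.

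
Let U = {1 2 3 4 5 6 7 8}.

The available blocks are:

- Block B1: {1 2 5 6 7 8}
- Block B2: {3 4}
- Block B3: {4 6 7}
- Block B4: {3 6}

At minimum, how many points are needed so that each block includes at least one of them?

2

H = {3, 6} meets every block (each contains at least one member of H), and |H| = 2.
The blocks B1, B2 are pairwise disjoint, so any hitting set needs a separate point for each — at least 2. Hence 2 is optimal.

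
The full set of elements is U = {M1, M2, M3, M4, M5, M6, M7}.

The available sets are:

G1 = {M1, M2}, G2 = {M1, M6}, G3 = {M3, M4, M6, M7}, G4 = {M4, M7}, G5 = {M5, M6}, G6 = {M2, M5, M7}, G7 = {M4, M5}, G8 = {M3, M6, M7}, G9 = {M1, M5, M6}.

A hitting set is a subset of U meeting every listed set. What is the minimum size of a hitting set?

The 3 elements {M1, M5, M7} hit every set.
The sets G1, G4, G5 are pairwise disjoint, so any hitting set needs a separate element for each — at least 3. Hence 3 is optimal.

3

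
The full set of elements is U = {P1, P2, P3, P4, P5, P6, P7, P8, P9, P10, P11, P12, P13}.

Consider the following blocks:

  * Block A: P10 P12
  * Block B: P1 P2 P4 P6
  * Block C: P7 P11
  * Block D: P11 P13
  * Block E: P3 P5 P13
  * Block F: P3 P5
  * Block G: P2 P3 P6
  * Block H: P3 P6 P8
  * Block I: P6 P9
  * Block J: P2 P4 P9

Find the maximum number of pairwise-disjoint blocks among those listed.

A, C, E, J are pairwise disjoint (A={P10,P12}; C={P7,P11}; E={P3,P5,P13}; J={P2,P4,P9}).
Every remaining block overlaps one of these, and no 5 of the listed blocks are pairwise disjoint, so 4 is the maximum.

4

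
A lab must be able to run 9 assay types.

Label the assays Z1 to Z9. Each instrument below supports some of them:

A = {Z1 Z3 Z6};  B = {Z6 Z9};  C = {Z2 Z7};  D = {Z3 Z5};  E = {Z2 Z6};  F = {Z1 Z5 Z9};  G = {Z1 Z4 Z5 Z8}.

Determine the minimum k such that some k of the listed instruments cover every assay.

B and C and D and G together: B ∪ C ∪ D ∪ G = {Z1, Z2, Z3, Z4, Z5, Z6, Z7, Z8, Z9} — every assay is covered.
Only G contains Z4, so G is forced; the remaining 5 assays need at least 3 more instruments (each remaining instrument adds at most 2) — so at least 4 instruments are needed, and 4 is optimal.

4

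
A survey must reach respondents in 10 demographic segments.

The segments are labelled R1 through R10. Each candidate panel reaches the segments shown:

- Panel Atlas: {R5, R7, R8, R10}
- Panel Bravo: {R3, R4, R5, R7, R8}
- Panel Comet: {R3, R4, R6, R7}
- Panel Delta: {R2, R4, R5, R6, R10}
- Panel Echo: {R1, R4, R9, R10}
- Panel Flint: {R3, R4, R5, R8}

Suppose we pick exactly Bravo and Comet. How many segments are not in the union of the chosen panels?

4

Union of Bravo, Comet = {R3, R4, R5, R6, R7, R8}.
Not covered: R1, R2, R9, R10 — 4 segments.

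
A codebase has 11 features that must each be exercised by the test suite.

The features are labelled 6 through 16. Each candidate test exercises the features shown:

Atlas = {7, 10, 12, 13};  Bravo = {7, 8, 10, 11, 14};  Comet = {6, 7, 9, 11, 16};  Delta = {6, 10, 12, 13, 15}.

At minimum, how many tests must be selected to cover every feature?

Bravo and Comet and Delta together: Bravo ∪ Comet ∪ Delta = {6, 7, 8, 9, 10, 11, 12, 13, 14, 15, 16} — every feature is covered.
Each test has at most 5 features, and 2·5 = 10 < 11 — so at least 3 tests are needed, and 3 is optimal.

3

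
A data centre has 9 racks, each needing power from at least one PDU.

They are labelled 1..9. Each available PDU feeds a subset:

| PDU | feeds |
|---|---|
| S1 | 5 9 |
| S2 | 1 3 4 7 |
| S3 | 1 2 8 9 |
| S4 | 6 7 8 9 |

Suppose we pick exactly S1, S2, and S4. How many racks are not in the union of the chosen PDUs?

Union of S1, S2, S4 = {1, 3, 4, 5, 6, 7, 8, 9}.
Not covered: 2 — 1 rack.

1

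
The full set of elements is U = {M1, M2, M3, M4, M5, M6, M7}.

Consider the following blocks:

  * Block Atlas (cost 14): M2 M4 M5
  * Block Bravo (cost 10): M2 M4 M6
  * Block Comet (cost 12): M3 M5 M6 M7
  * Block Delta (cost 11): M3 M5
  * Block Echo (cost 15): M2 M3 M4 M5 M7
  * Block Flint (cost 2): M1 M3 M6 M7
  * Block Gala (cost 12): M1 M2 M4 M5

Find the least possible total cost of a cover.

14

Flint, Gala together cover every element (Flint ∪ Gala = {M1, M2, M3, M4, M5, M6, M7}); total cost 2 + 12 = 14.
No covering selection has total cost below 14.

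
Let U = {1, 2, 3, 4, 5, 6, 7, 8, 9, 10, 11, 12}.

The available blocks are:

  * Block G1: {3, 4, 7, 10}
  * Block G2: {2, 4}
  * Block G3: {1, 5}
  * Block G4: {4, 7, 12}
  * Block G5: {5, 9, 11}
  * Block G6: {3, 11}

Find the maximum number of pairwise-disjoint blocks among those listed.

3

G3, G4, G6 are pairwise disjoint (G3={1,5}; G4={4,7,12}; G6={3,11}).
Every remaining block overlaps one of these, and no 4 of the listed blocks are pairwise disjoint, so 3 is the maximum.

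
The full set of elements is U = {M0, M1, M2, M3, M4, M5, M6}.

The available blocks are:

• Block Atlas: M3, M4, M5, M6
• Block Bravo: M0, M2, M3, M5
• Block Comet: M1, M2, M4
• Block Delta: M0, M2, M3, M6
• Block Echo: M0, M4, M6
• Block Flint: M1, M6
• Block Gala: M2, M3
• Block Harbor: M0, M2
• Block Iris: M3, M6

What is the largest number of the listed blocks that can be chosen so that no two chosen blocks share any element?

Flint, Gala are pairwise disjoint (Flint={M1,M6}; Gala={M2,M3}).
Every remaining block overlaps one of these, and no 3 of the listed blocks are pairwise disjoint, so 2 is the maximum.

2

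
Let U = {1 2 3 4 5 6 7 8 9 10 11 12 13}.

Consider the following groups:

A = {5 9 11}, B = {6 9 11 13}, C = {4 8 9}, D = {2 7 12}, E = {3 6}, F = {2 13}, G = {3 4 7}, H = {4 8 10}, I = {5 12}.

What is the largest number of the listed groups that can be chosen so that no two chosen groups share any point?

4

A, D, E, H are pairwise disjoint (A={5,9,11}; D={2,7,12}; E={3,6}; H={4,8,10}).
Every remaining group overlaps one of these, and no 5 of the listed groups are pairwise disjoint, so 4 is the maximum.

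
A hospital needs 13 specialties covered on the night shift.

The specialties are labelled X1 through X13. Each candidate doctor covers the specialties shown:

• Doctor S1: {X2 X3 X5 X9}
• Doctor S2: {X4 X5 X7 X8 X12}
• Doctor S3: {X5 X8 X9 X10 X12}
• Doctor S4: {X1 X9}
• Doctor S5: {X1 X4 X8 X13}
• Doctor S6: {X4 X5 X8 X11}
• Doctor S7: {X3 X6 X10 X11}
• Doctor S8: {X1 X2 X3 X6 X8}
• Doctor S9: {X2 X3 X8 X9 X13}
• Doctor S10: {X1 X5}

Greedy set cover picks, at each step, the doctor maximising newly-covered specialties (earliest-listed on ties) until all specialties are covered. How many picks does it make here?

4

Greedy: pick S2 (covers 5 new) → pick S7 (covers 4 new) → pick S9 (covers 3 new) → pick S4 (covers 1 new). Total picks: 4.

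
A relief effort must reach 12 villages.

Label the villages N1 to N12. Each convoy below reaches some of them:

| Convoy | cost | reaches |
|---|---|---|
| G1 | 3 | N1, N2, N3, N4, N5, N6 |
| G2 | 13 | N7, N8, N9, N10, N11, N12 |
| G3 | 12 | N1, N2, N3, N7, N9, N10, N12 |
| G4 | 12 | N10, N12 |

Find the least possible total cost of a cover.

G1, G2 together cover every village (G1 ∪ G2 = {N1, N2, N3, N4, N5, N6, N7, N8, N9, N10, N11, N12}); total cost 3 + 13 = 16.
No covering selection has total cost below 16.

16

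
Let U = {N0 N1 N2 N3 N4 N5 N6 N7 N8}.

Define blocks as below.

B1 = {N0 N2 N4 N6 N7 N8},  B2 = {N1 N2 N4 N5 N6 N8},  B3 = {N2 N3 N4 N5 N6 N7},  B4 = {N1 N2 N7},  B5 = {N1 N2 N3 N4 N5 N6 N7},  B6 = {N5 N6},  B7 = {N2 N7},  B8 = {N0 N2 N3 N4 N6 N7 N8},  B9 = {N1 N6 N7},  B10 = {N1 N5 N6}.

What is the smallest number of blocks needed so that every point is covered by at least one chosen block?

B1 and B5 together: B1 ∪ B5 = {N0, N1, N2, N3, N4, N5, N6, N7, N8} — every point is covered.
No single block has all 9 points (the largest, B5, has 7), so 2 is optimal.

2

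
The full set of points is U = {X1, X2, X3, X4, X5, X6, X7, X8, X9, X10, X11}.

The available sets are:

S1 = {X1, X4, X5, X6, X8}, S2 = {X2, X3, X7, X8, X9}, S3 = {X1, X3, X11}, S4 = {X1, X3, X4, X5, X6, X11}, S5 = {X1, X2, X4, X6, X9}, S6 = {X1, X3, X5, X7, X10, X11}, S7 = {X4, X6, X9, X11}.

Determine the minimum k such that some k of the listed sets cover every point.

3

Take {S2, S6, S7}. Their union is {X1, X2, X3, X4, X5, X6, X7, X8, X9, X10, X11}, which is all 11 points.
Only S6 contains X10, so S6 is forced; the remaining 5 points need at least 2 more sets (each remaining set adds at most 4) — so at least 3 sets are needed, and 3 is optimal.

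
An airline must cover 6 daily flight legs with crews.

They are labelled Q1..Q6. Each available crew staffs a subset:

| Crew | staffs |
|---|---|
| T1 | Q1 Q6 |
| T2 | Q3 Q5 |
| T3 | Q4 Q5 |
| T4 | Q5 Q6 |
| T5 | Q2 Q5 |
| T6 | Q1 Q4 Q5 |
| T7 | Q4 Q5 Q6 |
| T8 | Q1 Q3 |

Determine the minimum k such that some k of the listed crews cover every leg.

Take {T5, T7, T8}. Their union is {Q1, Q2, Q3, Q4, Q5, Q6}, which is all 6 legs.
Only T5 contains Q2, so T5 is forced; the remaining 4 legs need at least 2 more crews (each remaining crew adds at most 2) — so at least 3 crews are needed, and 3 is optimal.

3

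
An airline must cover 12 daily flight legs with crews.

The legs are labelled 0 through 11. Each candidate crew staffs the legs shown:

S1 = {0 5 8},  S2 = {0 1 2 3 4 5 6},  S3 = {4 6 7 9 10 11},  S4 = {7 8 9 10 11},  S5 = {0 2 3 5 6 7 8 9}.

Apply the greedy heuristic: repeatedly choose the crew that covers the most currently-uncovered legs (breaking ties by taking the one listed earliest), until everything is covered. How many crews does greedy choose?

Greedy: pick S5 (covers 8 new) → pick S3 (covers 3 new) → pick S2 (covers 1 new). Total picks: 3.
(The true minimum cover uses only 2 crews, so greedy is not optimal here.)

3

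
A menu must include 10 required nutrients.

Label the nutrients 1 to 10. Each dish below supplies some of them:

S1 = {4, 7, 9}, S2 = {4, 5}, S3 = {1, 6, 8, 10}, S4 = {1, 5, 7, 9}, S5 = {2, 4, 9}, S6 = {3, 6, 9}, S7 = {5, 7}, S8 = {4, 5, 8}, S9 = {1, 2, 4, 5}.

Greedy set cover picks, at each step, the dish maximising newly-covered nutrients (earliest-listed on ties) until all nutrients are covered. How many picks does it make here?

Greedy: pick S3 (covers 4 new) → pick S1 (covers 3 new) → pick S9 (covers 2 new) → pick S6 (covers 1 new). Total picks: 4.

4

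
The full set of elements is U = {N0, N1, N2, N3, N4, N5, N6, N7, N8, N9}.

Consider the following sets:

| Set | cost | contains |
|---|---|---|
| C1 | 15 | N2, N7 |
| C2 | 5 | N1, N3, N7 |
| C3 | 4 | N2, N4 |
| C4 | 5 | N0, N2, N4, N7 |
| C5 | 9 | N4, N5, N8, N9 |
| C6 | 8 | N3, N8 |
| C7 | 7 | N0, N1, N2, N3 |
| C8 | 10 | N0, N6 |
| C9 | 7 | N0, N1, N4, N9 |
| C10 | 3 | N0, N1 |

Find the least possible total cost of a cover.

28

C2, C3, C5, C8 together cover every element (C2 ∪ C3 ∪ C5 ∪ C8 = {N0, N1, N2, N3, N4, N5, N6, N7, N8, N9}); total cost 5 + 4 + 9 + 10 = 28.
The greedy pick C4, C2, C5, C8 costs 29; no covering selection beats 28.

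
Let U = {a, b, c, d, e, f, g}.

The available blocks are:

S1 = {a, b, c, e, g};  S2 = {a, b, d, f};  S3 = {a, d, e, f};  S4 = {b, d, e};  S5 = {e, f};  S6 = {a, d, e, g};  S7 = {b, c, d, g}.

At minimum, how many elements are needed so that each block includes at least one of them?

H = {b, e} meets every block (each contains at least one member of H), and |H| = 2.
The blocks S5, S7 are pairwise disjoint, so any hitting set needs a separate element for each — at least 2. Hence 2 is optimal.

2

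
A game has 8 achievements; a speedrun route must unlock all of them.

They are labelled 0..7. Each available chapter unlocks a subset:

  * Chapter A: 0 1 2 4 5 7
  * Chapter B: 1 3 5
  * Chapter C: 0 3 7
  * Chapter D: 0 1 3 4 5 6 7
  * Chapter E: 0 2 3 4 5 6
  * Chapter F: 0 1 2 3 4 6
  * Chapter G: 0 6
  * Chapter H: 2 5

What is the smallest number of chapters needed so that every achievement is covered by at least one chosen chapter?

2

Take {A, F}. Their union is {0, 1, 2, 3, 4, 5, 6, 7}, which is all 8 achievements.
No single chapter has all 8 achievements (the largest, D, has 7), so 2 is optimal.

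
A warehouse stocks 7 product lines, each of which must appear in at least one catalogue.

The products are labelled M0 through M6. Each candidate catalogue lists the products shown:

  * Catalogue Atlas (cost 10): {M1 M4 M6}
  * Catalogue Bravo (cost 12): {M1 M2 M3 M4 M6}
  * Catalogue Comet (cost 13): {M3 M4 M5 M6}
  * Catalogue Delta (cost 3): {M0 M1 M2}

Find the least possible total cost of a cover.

16

Comet, Delta together cover every product (Comet ∪ Delta = {M0, M1, M2, M3, M4, M5, M6}); total cost 13 + 3 = 16.
No covering selection has total cost below 16.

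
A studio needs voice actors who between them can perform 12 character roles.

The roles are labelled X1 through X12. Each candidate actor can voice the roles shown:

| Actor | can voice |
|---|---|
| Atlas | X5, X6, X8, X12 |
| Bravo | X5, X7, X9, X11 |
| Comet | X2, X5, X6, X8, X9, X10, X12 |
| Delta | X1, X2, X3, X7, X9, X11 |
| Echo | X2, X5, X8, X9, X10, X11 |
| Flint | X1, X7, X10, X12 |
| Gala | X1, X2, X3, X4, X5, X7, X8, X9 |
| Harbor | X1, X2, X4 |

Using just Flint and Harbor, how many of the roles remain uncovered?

Union of Flint, Harbor = {X1, X2, X4, X7, X10, X12}.
Not covered: X3, X5, X6, X8, X9, X11 — 6 roles.

6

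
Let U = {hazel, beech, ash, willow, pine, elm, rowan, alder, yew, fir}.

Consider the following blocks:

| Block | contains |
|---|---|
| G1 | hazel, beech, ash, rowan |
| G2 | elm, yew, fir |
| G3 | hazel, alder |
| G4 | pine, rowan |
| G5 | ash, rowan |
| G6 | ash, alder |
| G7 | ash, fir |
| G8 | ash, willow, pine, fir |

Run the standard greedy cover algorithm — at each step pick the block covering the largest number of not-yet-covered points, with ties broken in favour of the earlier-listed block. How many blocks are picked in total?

4

Greedy: pick G1 (covers 4 new) → pick G2 (covers 3 new) → pick G8 (covers 2 new) → pick G3 (covers 1 new). Total picks: 4.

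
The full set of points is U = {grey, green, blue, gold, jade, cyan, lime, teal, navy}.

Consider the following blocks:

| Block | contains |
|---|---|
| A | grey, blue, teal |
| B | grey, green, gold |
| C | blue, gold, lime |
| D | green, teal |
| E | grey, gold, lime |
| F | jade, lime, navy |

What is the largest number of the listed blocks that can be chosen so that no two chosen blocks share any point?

D, E are pairwise disjoint (D={green,teal}; E={grey,gold,lime}).
Every remaining block overlaps one of these, and no 3 of the listed blocks are pairwise disjoint, so 2 is the maximum.

2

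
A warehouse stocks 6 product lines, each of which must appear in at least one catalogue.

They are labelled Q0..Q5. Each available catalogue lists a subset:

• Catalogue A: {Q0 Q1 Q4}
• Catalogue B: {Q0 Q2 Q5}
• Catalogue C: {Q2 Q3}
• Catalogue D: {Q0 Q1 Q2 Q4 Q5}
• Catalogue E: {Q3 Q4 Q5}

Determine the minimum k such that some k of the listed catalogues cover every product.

2

D and E together: D ∪ E = {Q0, Q1, Q2, Q3, Q4, Q5} — every product is covered.
No single catalogue has all 6 products (the largest, D, has 5), so 2 is optimal.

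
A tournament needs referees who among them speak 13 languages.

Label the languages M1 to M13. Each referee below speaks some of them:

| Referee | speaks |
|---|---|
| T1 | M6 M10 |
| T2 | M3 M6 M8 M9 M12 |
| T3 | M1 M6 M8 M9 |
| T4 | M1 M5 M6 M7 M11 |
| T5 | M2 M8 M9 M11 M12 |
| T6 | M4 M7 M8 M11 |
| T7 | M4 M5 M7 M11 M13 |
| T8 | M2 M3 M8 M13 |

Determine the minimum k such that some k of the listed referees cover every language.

5

Take {T1, T4, T5, T6, T8}. Their union is {M1, M2, M3, M4, M5, M6, M7, M8, M9, M10, M11, M12, M13}, which is all 13 languages.
No 4 of the 8 referees cover everything (all 70 combinations miss at least one language), so 5 is optimal.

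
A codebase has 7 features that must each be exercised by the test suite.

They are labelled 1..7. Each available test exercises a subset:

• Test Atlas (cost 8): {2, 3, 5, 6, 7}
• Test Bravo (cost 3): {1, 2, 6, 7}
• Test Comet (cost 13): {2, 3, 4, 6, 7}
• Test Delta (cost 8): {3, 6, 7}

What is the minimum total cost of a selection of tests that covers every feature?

Atlas, Bravo, Comet together cover every feature (Atlas ∪ Bravo ∪ Comet = {1, 2, 3, 4, 5, 6, 7}); total cost 8 + 3 + 13 = 24.
No covering selection has total cost below 24.

24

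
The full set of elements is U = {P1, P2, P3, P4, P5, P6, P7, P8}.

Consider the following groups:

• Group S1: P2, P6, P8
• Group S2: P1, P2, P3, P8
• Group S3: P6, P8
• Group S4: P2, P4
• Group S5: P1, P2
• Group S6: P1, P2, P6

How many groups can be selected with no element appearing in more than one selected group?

2

S3, S4 are pairwise disjoint (S3={P6,P8}; S4={P2,P4}).
Every remaining group overlaps one of these, and no 3 of the listed groups are pairwise disjoint, so 2 is the maximum.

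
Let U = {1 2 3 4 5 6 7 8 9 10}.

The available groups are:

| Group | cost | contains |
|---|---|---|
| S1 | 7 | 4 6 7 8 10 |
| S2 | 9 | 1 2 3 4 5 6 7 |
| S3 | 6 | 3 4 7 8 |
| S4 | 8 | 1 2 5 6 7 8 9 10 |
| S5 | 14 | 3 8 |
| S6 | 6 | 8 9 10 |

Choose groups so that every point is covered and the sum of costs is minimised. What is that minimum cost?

S3, S4 together cover every point (S3 ∪ S4 = {1, 2, 3, 4, 5, 6, 7, 8, 9, 10}); total cost 6 + 8 = 14.
No covering selection has total cost below 14.

14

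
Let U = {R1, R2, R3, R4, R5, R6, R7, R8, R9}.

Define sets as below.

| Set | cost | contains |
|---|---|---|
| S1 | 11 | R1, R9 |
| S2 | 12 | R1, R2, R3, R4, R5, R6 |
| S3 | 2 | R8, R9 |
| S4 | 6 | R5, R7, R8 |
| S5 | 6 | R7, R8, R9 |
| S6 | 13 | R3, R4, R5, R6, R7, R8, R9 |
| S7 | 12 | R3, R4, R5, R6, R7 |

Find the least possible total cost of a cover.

S2, S5 together cover every element (S2 ∪ S5 = {R1, R2, R3, R4, R5, R6, R7, R8, R9}); total cost 12 + 6 = 18.
The greedy pick S3, S2, S4 costs 20; no covering selection beats 18.

18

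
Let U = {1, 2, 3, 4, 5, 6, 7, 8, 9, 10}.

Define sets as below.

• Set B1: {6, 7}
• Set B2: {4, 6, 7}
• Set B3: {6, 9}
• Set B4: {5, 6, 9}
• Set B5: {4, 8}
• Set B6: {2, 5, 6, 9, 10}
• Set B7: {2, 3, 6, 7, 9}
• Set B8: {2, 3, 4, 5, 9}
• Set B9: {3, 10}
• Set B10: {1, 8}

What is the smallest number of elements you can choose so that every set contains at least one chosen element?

Take H = {3, 6, 8}. Each listed set contains at least one of these, so H is a hitting set of size 3.
The sets B1, B5, B9 are pairwise disjoint, so any hitting set needs a separate element for each — at least 3. Hence 3 is optimal.

3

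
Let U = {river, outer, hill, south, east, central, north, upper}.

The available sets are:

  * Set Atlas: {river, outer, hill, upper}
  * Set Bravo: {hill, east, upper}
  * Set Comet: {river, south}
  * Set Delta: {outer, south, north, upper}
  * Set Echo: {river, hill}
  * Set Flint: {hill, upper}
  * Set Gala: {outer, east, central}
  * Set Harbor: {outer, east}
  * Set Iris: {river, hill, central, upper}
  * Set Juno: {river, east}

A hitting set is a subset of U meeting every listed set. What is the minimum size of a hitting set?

H = {river, outer, hill} meets every set (each contains at least one member of H), and |H| = 3.
The sets Comet, Flint, Gala are pairwise disjoint, so any hitting set needs a separate element for each — at least 3. Hence 3 is optimal.

3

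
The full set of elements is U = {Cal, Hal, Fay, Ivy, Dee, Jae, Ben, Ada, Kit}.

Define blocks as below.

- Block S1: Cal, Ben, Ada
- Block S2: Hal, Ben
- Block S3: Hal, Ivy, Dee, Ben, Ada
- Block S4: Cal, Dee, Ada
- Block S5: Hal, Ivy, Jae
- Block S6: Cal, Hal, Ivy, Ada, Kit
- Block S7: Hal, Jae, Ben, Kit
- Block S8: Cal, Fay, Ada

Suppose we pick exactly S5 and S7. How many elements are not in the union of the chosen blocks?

4

Union of S5, S7 = {Hal, Ivy, Jae, Ben, Kit}.
Not covered: Cal, Fay, Dee, Ada — 4 elements.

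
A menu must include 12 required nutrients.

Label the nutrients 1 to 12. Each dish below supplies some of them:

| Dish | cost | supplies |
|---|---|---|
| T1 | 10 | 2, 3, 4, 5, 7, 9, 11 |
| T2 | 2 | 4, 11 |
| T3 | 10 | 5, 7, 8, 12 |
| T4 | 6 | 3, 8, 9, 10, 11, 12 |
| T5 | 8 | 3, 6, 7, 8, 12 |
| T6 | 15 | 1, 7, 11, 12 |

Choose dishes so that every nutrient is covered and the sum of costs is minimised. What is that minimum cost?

T1, T4, T5, T6 together cover every nutrient (T1 ∪ T4 ∪ T5 ∪ T6 = {1, 2, 3, 4, 5, 6, 7, 8, 9, 10, 11, 12}); total cost 10 + 6 + 8 + 15 = 39.
The greedy pick T2, T4, T1, T5, T6 costs 41; no covering selection beats 39.

39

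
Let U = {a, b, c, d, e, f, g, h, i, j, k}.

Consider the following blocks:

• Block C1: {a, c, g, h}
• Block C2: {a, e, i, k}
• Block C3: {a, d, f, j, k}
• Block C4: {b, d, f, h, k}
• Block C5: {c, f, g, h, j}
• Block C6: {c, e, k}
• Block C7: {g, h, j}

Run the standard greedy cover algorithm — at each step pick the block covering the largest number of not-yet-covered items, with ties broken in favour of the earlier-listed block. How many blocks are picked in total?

4

Greedy: pick C3 (covers 5 new) → pick C1 (covers 3 new) → pick C2 (covers 2 new) → pick C4 (covers 1 new). Total picks: 4.
(The true minimum cover uses only 3 blocks, so greedy is not optimal here.)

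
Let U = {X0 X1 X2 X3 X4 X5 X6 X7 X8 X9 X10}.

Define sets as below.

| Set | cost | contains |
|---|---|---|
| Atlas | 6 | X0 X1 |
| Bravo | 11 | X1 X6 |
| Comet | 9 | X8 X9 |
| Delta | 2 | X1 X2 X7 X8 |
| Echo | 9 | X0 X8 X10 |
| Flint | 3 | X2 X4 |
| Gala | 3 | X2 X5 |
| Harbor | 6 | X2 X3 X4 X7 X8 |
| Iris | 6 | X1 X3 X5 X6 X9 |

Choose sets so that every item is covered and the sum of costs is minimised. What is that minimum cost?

Delta, Echo, Flint, Iris together cover every item (Delta ∪ Echo ∪ Flint ∪ Iris = {X0, X1, X2, X3, X4, X5, X6, X7, X8, X9, X10}); total cost 2 + 9 + 3 + 6 = 20.
No covering selection has total cost below 20.

20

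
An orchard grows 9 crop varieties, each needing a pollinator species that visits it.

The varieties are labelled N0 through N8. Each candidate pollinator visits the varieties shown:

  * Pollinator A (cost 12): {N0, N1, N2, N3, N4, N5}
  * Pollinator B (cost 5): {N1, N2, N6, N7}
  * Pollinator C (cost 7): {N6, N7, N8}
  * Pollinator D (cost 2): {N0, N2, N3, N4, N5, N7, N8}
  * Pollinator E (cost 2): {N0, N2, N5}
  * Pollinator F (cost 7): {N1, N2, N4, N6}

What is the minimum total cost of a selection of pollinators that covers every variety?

7

B, D together cover every variety (B ∪ D = {N0, N1, N2, N3, N4, N5, N6, N7, N8}); total cost 5 + 2 = 7.
No covering selection has total cost below 7.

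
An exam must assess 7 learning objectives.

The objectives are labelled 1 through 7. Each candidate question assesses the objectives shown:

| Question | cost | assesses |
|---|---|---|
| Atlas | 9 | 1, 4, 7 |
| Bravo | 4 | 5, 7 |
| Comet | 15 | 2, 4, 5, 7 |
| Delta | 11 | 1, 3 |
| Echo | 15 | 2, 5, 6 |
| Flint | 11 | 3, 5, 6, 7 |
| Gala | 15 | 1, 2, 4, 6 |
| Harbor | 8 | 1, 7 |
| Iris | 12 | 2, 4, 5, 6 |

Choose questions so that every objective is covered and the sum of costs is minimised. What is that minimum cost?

Flint, Gala together cover every objective (Flint ∪ Gala = {1, 2, 3, 4, 5, 6, 7}); total cost 11 + 15 = 26.
The greedy pick Bravo, Gala, Delta costs 30; no covering selection beats 26.

26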